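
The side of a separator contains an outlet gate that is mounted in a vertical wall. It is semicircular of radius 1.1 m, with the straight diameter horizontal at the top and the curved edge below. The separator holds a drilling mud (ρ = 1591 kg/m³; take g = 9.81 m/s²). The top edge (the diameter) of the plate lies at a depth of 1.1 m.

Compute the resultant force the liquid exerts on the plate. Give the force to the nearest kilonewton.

F ≈ 46 kN

γ = ρg = 1591 × 9.81 / 1000 = 15.60771 kN/m³.
The centroid of a semicircle lies 4r/(3π) = 0.466854 m from the diameter, here below the top edge, so the centroid depth is h_c = 1.1 + 0.466854 = 1.56685 m.
A = πr²/2 = π × 1.1²/2 = 1.90066 m².
Resultant F = γ·h_c·A = 15.60771 × 1.56685 × 1.90066 = 46.4805 kN.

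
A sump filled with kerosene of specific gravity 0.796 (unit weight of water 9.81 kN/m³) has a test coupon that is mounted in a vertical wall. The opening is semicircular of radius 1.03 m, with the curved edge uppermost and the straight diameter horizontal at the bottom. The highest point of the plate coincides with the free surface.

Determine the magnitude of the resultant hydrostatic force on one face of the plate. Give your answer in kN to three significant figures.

F ≈ 7.71 kN

γ = 0.796 × 9.81 = 7.80876 kN/m³.
The centroid lies 4r/(3π) = 0.437146 m above the diameter, so r − 4r/(3π) = 1.03 − 0.437146 = 0.592854 m below the topmost point, so the centroid depth is h_c = 0.592854 m.
A = πr²/2 = π × 1.03²/2 = 1.66646 m².
Resultant F = γ·h_c·A = 7.80876 × 0.592854 × 1.66646 = 7.7148 kN.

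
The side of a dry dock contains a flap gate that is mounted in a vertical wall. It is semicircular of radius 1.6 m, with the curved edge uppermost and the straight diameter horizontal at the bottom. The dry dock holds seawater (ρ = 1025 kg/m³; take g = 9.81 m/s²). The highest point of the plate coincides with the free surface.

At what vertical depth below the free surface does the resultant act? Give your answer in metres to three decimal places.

h_p = 1.115 m

γ = ρg = 1025 × 9.81 / 1000 = 10.05525 kN/m³.
The centroid lies 4r/(3π) = 0.679061 m above the diameter, so r − 4r/(3π) = 1.6 − 0.679061 = 0.920939 m below the topmost point, so the centroid depth is h_c = 0.920939 m.
A = πr²/2 = π × 1.6²/2 = 4.02124 m².
Resultant F = γ·h_c·A = 10.05525 × 0.920939 × 4.02124 = 37.2378 kN.
I_c = (π/8 − 8/(9π))·r⁴ = 0.109757 × 1.6⁴ = 0.719303 m⁴.
Centre of pressure: y_p = y_c + I_c/(y_c·A) = 0.920939 + 0.719303/(0.920939 × 4.02124) = 0.920939 + 0.194232 = 1.11517 m along the plane.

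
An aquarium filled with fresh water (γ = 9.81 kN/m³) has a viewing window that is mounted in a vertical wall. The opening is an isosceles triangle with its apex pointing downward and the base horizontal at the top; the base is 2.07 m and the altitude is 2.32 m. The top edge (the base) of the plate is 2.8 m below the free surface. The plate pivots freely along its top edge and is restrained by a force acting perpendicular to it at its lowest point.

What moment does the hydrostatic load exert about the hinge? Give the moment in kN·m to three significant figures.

M ≈ 72.1 kN·m

γ = 9.81 kN/m³.
With the apex down, the centroid sits h/3 = 2.32/3 = 0.773333 m below the base (the top edge), so the centroid depth is h_c = 2.8 + 0.773333 = 3.57333 m.
A = ½ × 2.07 × 2.32 = 2.4012 m².
Resultant F = γ·h_c·A = 9.81 × 3.57333 × 2.4012 = 84.1725 kN.
I_c = b·h³/36 = 2.07 × 2.32³/36 = 0.718012 m⁴.
Centre of pressure: y_p = y_c + I_c/(y_c·A) = 3.57333 + 0.718012/(3.57333 × 2.4012) = 3.57333 + 0.0836817 = 3.65701 m along the plane.
The resultant acts 0.773333 + 0.0836817 = 0.857015 m (along the plate) below the hinge at the top edge, so the moment about the hinge is M = F × 0.857015 = 84.1725 × 0.857015 = 72.1371 kN·m.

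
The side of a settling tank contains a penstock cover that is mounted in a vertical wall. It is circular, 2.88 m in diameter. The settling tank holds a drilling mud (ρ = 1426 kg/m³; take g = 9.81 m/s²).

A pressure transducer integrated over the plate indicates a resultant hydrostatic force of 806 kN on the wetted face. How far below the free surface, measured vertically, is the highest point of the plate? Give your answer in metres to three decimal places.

d_top ≈ 7.404 m

γ = ρg = 1426 × 9.81 / 1000 = 13.98906 kN/m³.
A = π(1.44)² = 6.51441 m².
From F = γ·h_c·A, the centroid depth is h_c = 806/(13.98906 × 6.51441) = 8.84446 m.
The centroid is at the centre, 1.44 m below the top of the plate, so the highest point sits at h_top = 8.84446 − 1.44 = 7.40446 m below the surface.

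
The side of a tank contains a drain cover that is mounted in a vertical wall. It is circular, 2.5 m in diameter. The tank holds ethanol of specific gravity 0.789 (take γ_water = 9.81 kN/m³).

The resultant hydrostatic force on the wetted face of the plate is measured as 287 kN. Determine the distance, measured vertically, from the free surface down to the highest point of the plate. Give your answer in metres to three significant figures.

d_top ≈ 6.30 m

γ = 0.789 × 9.81 = 7.74009 kN/m³.
A = π(1.25)² = 4.90874 m².
From F = γ·h_c·A, the centroid depth is h_c = 287/(7.74009 × 4.90874) = 7.55381 m.
The centroid is at the centre, 1.25 m below the top of the plate, so the highest point sits at h_top = 7.55381 − 1.25 = 6.30381 m below the surface.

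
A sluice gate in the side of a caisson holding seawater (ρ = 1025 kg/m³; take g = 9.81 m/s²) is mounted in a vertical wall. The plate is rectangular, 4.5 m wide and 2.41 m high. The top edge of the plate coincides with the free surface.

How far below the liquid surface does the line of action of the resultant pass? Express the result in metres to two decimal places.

γ = ρg = 1025 × 9.81 / 1000 = 10.05525 kN/m³.
The centroid lies 2.41/2 = 1.205 m below the top edge, so the centroid depth is h_c = 1.205 m.
A = 4.5 × 2.41 = 10.845 m².
Resultant F = γ·h_c·A = 10.05525 × 1.205 × 10.845 = 131.404 kN.
I_c = b·h³/12 = 4.5 × 2.41³/12 = 5.24907 m⁴.
Centre of pressure: y_p = y_c + I_c/(y_c·A) = 1.205 + 5.24907/(1.205 × 10.845) = 1.205 + 0.401667 = 1.60667 m along the plane.

h_p = 1.61 m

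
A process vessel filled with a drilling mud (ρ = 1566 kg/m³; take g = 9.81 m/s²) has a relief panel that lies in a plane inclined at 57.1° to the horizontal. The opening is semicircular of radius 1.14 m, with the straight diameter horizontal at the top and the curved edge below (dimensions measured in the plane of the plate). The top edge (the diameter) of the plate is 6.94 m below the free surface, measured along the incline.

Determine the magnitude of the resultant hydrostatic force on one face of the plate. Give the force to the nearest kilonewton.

γ = ρg = 1566 × 9.81 / 1000 = 15.36246 kN/m³.
Let θ = 57.1° be the plate's angle to the horizontal; measure y along the incline from where the plane meets the free surface. Vertical depth h = y·sinθ with sinθ = 0.839620.
The centroid of a semicircle lies 4r/(3π) = 0.483831 m from the diameter, here below the top edge, so y_c = 6.94 + 0.483831 = 7.42383 m and h_c = 7.42383 × 0.839620 = 6.2332 m.
A = πr²/2 = π × 1.14²/2 = 2.04141 m².
Resultant F = γ·h_c·A = 15.36246 × 6.2332 × 2.04141 = 195.48 kN.

F ≈ 195 kN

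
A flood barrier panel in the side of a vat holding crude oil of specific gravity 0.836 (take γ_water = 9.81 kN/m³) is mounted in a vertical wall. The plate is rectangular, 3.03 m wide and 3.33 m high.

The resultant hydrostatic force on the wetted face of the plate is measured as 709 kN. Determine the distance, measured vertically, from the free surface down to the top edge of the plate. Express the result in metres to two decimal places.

γ = 0.836 × 9.81 = 8.20116 kN/m³.
A = 3.03 × 3.33 = 10.0899 m².
From F = γ·h_c·A, the centroid depth is h_c = 709/(8.20116 × 10.0899) = 8.56809 m.
The centroid lies 3.33/2 = 1.665 m below the top edge, so the top edge sits at h_top = 8.56809 − 1.665 = 6.90309 m below the surface.

d_top ≈ 6.90 m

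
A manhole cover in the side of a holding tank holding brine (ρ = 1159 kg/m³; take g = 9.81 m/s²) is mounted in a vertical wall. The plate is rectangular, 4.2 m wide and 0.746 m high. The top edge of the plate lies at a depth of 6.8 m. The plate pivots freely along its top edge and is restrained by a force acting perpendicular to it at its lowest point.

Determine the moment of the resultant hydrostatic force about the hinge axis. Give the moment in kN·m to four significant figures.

γ = ρg = 1159 × 9.81 / 1000 = 11.36979 kN/m³.
The centroid lies 0.746/2 = 0.373 m below the top edge, so the centroid depth is h_c = 6.8 + 0.373 = 7.173 m.
A = 4.2 × 0.746 = 3.1332 m².
Resultant F = γ·h_c·A = 11.36979 × 7.173 × 3.1332 = 255.53 kN.
I_c = b·h³/12 = 4.2 × 0.746³/12 = 0.145306 m⁴.
Centre of pressure: y_p = y_c + I_c/(y_c·A) = 7.173 + 0.145306/(7.173 × 3.1332) = 7.173 + 0.00646539 = 7.17947 m along the plane.
The resultant acts 0.373 + 0.00646539 = 0.379465 m (along the plate) below the hinge at the top edge, so the moment about the hinge is M = F × 0.379465 = 255.53 × 0.379465 = 96.9647 kN·m.

M ≈ 96.96 kN·m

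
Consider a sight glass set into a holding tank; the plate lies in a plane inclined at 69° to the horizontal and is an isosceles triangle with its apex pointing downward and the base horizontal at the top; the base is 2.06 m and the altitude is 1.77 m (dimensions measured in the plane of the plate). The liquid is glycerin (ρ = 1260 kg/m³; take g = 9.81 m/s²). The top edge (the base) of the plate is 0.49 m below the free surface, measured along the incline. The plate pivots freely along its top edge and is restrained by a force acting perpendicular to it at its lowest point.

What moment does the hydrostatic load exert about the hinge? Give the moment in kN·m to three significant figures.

M ≈ 17.1 kN·m

γ = ρg = 1260 × 9.81 / 1000 = 12.3606 kN/m³.
Let θ = 69° be the plate's angle to the horizontal; measure y along the incline from where the plane meets the free surface. Vertical depth h = y·sinθ with sinθ = 0.933580.
With the apex down, the centroid sits h/3 = 1.77/3 = 0.59 m below the base (the top edge), so y_c = 0.49 + 0.59 = 1.08 m and h_c = 1.08 × 0.933580 = 1.00827 m.
A = ½ × 2.06 × 1.77 = 1.8231 m².
Resultant F = γ·h_c·A = 12.3606 × 1.00827 × 1.8231 = 22.721 kN.
I_c = b·h³/36 = 2.06 × 1.77³/36 = 0.317311 m⁴.
Centre of pressure: y_p = y_c + I_c/(y_c·A) = 1.08 + 0.317311/(1.08 × 1.8231) = 1.08 + 0.161158 = 1.24116 m along the plane.
The resultant acts 0.59 + 0.161158 = 0.751158 m (along the plate) below the hinge at the top edge, so the moment about the hinge is M = F × 0.751158 = 22.721 × 0.751158 = 17.0671 kN·m.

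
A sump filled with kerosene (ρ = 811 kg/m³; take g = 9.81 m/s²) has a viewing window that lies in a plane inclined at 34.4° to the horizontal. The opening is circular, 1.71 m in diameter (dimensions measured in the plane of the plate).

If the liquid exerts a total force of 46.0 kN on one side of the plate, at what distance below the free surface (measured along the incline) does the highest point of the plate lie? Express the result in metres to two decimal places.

y_top ≈ 3.60 m

γ = ρg = 811 × 9.81 / 1000 = 7.95591 kN/m³.
A = π(0.855)² = 2.29658 m².
From F = γ·h_c·A, the centroid depth is h_c = 46.0/(7.95591 × 2.29658) = 2.5176 m.
Let θ = 34.4° be the plate's angle to the horizontal; measure y along the incline from where the plane meets the free surface. Vertical depth h = y·sinθ with sinθ = 0.564967.
Along the incline, y_c = h_c/sinθ = 2.5176/0.564967 = 4.45619 m.
The centroid is at the centre, 0.855 m below the top of the plate, so the highest point sits at y_top = 4.45619 − 0.855 = 3.60119 m along the incline.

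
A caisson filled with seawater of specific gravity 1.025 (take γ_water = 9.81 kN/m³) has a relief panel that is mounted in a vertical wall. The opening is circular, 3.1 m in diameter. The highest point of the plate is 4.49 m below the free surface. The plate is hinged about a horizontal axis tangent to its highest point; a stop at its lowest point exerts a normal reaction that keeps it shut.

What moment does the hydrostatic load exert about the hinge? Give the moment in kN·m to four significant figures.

γ = 1.025 × 9.81 = 10.05525 kN/m³.
The centroid is at the centre, 1.55 m below the top of the plate, so the centroid depth is h_c = 4.49 + 1.55 = 6.04 m.
A = π(1.55)² = 7.54768 m².
Resultant F = γ·h_c·A = 10.05525 × 6.04 × 7.54768 = 458.399 kN.
I_c = πr⁴/4 = π × 1.55⁴/4 = 4.53332 m⁴.
Centre of pressure: y_p = y_c + I_c/(y_c·A) = 6.04 + 4.53332/(6.04 × 7.54768) = 6.04 + 0.0994411 = 6.13944 m along the plane.
The resultant acts 1.55 + 0.0994411 = 1.64944 m (along the plate) below the hinge at the top edge, so the moment about the hinge is M = F × 1.64944 = 458.399 × 1.64944 = 756.102 kN·m.

M ≈ 756.1 kN·m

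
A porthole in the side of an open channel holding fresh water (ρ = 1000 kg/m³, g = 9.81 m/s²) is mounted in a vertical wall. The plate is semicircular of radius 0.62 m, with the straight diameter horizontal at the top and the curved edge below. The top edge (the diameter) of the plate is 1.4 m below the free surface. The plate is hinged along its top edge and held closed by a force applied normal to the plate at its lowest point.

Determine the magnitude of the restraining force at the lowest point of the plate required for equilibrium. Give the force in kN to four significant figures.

P ≈ 4.438 kN

γ = ρg = 1000 × 9.81 = 9810 N/m³ = 9.81 kN/m³.
The centroid of a semicircle lies 4r/(3π) = 0.263136 m from the diameter, here below the top edge, so the centroid depth is h_c = 1.4 + 0.263136 = 1.66314 m.
A = πr²/2 = π × 0.62²/2 = 0.603814 m².
Resultant F = γ·h_c·A = 9.81 × 1.66314 × 0.603814 = 9.85147 kN.
I_c = (π/8 − 8/(9π))·r⁴ = 0.109757 × 0.62⁴ = 0.0162181 m⁴.
Centre of pressure: y_p = y_c + I_c/(y_c·A) = 1.66314 + 0.0162181/(1.66314 × 0.603814) = 1.66314 + 0.0161498 = 1.67929 m along the plane.
The resultant acts 0.263136 + 0.0161498 = 0.279286 m (along the plate) below the hinge at the top edge, so the moment about the hinge is M = F × 0.279286 = 9.85147 × 0.279286 = 2.75138 kN·m.
A normal force at the bottom, 0.62 m from the hinge, must supply this moment: P = 2.75138/0.62 = 4.43771 kN.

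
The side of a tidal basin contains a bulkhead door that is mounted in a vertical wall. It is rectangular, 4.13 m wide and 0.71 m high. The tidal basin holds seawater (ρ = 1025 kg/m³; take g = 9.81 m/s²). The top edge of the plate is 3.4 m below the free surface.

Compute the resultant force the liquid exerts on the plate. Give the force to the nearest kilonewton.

γ = ρg = 1025 × 9.81 / 1000 = 10.05525 kN/m³.
The centroid lies 0.71/2 = 0.355 m below the top edge, so the centroid depth is h_c = 3.4 + 0.355 = 3.755 m.
A = 4.13 × 0.71 = 2.9323 m².
Resultant F = γ·h_c·A = 10.05525 × 3.755 × 2.9323 = 110.716 kN.

F ≈ 111 kN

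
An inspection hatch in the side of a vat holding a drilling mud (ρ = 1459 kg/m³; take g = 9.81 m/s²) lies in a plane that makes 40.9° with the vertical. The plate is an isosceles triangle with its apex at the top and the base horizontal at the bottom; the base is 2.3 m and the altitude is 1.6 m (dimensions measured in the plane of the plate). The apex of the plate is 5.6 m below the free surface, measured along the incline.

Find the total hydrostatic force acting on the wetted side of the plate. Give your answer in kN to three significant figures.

γ = ρg = 1459 × 9.81 / 1000 = 14.31279 kN/m³.
The plate makes 40.9° with the vertical, i.e. θ = 90° − 40.9° = 49.1° to the horizontal. Measuring y along the incline from the free-surface line, vertical depth h = y·sinθ with sinθ = 0.755853.
With the apex up, the centroid sits 2h/3 = 2 × 1.6/3 = 1.06667 m below the apex, so y_c = 5.6 + 1.06667 = 6.66667 m and h_c = 6.66667 × 0.755853 = 5.03902 m.
A = ½ × 2.3 × 1.6 = 1.84 m².
Resultant F = γ·h_c·A = 14.31279 × 5.03902 × 1.84 = 132.705 kN.

F ≈ 133 kN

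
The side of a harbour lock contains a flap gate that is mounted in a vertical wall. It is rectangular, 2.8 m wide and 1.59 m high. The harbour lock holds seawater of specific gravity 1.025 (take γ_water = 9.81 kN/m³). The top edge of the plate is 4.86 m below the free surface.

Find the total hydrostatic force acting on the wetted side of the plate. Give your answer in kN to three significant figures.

F ≈ 253 kN

γ = 1.025 × 9.81 = 10.05525 kN/m³.
The centroid lies 1.59/2 = 0.795 m below the top edge, so the centroid depth is h_c = 4.86 + 0.795 = 5.655 m.
A = 2.8 × 1.59 = 4.452 m².
Resultant F = γ·h_c·A = 10.05525 × 5.655 × 4.452 = 253.152 kN.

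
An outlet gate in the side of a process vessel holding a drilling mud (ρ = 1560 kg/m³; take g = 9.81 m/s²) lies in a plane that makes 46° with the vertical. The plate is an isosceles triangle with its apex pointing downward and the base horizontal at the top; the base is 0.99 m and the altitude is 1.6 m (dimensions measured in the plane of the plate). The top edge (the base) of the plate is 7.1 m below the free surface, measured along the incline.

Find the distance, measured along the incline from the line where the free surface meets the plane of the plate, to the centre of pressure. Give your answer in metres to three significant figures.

γ = ρg = 1560 × 9.81 / 1000 = 15.3036 kN/m³.
The plate makes 46° with the vertical, i.e. θ = 90° − 46° = 44° to the horizontal. Measuring y along the incline from the free-surface line, vertical depth h = y·sinθ with sinθ = 0.694658.
With the apex down, the centroid sits h/3 = 1.6/3 = 0.533333 m below the base (the top edge), so y_c = 7.1 + 0.533333 = 7.63333 m and h_c = 7.63333 × 0.694658 = 5.30255 m.
A = ½ × 0.99 × 1.6 = 0.792 m².
Resultant F = γ·h_c·A = 15.3036 × 5.30255 × 0.792 = 64.2693 kN.
I_c = b·h³/36 = 0.99 × 1.6³/36 = 0.11264 m⁴.
Centre of pressure: y_p = y_c + I_c/(y_c·A) = 7.63333 + 0.11264/(7.63333 × 0.792) = 7.63333 + 0.0186317 = 7.65196 m along the plane.

y_p = 7.65 m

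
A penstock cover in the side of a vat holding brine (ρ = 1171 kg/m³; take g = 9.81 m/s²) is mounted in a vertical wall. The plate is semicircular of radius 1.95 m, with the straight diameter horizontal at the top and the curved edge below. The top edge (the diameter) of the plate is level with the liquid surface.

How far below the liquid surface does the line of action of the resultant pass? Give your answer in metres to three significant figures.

h_p = 1.15 m

γ = ρg = 1171 × 9.81 / 1000 = 11.48751 kN/m³.
The centroid of a semicircle lies 4r/(3π) = 0.827606 m from the diameter, here below the top edge, so the centroid depth is h_c = 0.827606 m.
A = πr²/2 = π × 1.95²/2 = 5.97295 m².
Resultant F = γ·h_c·A = 11.48751 × 0.827606 × 5.97295 = 56.7856 kN.
I_c = (π/8 − 8/(9π))·r⁴ = 0.109757 × 1.95⁴ = 1.58698 m⁴.
Centre of pressure: y_p = y_c + I_c/(y_c·A) = 0.827606 + 1.58698/(0.827606 × 5.97295) = 0.827606 + 0.32104 = 1.14865 m along the plane.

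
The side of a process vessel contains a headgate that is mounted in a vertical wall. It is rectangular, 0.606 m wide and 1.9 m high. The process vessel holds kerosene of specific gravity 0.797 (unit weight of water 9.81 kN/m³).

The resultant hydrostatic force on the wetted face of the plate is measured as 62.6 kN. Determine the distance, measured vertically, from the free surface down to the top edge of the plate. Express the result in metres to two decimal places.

γ = 0.797 × 9.81 = 7.81857 kN/m³.
A = 0.606 × 1.9 = 1.1514 m².
From F = γ·h_c·A, the centroid depth is h_c = 62.6/(7.81857 × 1.1514) = 6.95378 m.
The centroid lies 1.9/2 = 0.95 m below the top edge, so the top edge sits at h_top = 6.95378 − 0.95 = 6.00378 m below the surface.

d_top ≈ 6.00 m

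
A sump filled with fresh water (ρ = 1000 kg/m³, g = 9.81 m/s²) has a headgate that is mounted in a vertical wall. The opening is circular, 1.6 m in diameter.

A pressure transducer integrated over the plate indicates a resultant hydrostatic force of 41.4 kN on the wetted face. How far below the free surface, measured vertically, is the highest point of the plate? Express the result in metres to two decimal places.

γ = ρg = 1000 × 9.81 = 9810 N/m³ = 9.81 kN/m³.
A = π(0.8)² = 2.01062 m².
From F = γ·h_c·A, the centroid depth is h_c = 41.4/(9.81 × 2.01062) = 2.09895 m.
The centroid is at the centre, 0.8 m below the top of the plate, so the highest point sits at h_top = 2.09895 − 0.8 = 1.29895 m below the surface.

d_top ≈ 1.30 m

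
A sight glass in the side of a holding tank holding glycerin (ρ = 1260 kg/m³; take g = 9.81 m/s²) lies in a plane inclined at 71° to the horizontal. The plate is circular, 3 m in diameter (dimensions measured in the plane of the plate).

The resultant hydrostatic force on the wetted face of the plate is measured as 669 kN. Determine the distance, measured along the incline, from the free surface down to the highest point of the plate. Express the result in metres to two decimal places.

y_top ≈ 6.60 m

γ = ρg = 1260 × 9.81 / 1000 = 12.3606 kN/m³.
A = π(1.5)² = 7.06858 m².
From F = γ·h_c·A, the centroid depth is h_c = 669/(12.3606 × 7.06858) = 7.65692 m.
Let θ = 71° be the plate's angle to the horizontal; measure y along the incline from where the plane meets the free surface. Vertical depth h = y·sinθ with sinθ = 0.945519.
Along the incline, y_c = h_c/sinθ = 7.65692/0.945519 = 8.09811 m.
The centroid is at the centre, 1.5 m below the top of the plate, so the highest point sits at y_top = 8.09811 − 1.5 = 6.59811 m along the incline.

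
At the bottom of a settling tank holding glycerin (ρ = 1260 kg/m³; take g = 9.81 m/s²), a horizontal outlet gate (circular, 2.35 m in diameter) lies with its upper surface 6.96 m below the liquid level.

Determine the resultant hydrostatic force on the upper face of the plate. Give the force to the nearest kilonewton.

F ≈ 373 kN

γ = ρg = 1260 × 9.81 / 1000 = 12.3606 kN/m³.
The plate is horizontal, so pressure is uniform at p = γ·h = 12.3606 × 6.96 = 86.0298 kN/m².
A = π(1.175)² = 4.33736 m².
F = p·A = 86.0298 × 4.33736 = 373.142 kN.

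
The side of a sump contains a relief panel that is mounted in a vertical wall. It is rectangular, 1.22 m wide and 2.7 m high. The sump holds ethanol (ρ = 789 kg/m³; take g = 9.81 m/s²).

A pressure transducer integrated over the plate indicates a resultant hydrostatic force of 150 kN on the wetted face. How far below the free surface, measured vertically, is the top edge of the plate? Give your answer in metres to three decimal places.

d_top ≈ 4.533 m

γ = ρg = 789 × 9.81 / 1000 = 7.74009 kN/m³.
A = 1.22 × 2.7 = 3.294 m².
From F = γ·h_c·A, the centroid depth is h_c = 150/(7.74009 × 3.294) = 5.88331 m.
The centroid lies 2.7/2 = 1.35 m below the top edge, so the top edge sits at h_top = 5.88331 − 1.35 = 4.53331 m below the surface.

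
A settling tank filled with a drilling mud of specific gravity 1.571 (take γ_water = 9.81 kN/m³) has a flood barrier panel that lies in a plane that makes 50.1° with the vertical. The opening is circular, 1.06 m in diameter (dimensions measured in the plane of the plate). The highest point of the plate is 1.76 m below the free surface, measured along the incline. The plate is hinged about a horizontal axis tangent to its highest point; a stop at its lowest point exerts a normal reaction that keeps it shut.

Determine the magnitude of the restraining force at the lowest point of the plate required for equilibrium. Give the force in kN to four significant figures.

P ≈ 10.57 kN

γ = 1.571 × 9.81 = 15.41151 kN/m³.
The plate makes 50.1° with the vertical, i.e. θ = 90° − 50.1° = 39.9° to the horizontal. Measuring y along the incline from the free-surface line, vertical depth h = y·sinθ with sinθ = 0.641450.
The centroid is at the centre, 0.53 m below the top of the plate, so y_c = 1.76 + 0.53 = 2.29 m and h_c = 2.29 × 0.641450 = 1.46892 m.
A = π(0.53)² = 0.882473 m².
Resultant F = γ·h_c·A = 15.41151 × 1.46892 × 0.882473 = 19.9777 kN.
I_c = πr⁴/4 = π × 0.53⁴/4 = 0.0619717 m⁴.
Centre of pressure: y_p = y_c + I_c/(y_c·A) = 2.29 + 0.0619717/(2.29 × 0.882473) = 2.29 + 0.030666 = 2.32067 m along the plane.
The resultant acts 0.53 + 0.030666 = 0.560666 m (along the plate) below the hinge at the top edge, so the moment about the hinge is M = F × 0.560666 = 19.9777 × 0.560666 = 11.2008 kN·m.
A normal force at the bottom, 1.06 m from the hinge, must supply this moment: P = 11.2008/1.06 = 10.5668 kN.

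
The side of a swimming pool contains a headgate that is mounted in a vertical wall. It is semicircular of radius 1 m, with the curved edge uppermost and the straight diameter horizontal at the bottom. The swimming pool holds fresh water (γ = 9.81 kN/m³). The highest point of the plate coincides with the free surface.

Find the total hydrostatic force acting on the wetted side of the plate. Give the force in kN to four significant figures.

F ≈ 8.870 kN

γ = 9.81 kN/m³.
The centroid lies 4r/(3π) = 0.424413 m above the diameter, so r − 4r/(3π) = 1 − 0.424413 = 0.575587 m below the topmost point, so the centroid depth is h_c = 0.575587 m.
A = πr²/2 = π × 1²/2 = 1.5708 m².
Resultant F = γ·h_c·A = 9.81 × 0.575587 × 1.5708 = 8.86954 kN.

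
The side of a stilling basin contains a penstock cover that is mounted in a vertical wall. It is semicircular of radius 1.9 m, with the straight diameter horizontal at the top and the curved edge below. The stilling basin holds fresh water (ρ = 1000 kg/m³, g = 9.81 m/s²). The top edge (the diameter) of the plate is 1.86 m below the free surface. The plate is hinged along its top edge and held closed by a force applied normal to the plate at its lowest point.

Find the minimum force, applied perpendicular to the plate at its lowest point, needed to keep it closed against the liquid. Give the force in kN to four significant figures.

P ≈ 70.34 kN

γ = ρg = 1000 × 9.81 = 9810 N/m³ = 9.81 kN/m³.
The centroid of a semicircle lies 4r/(3π) = 0.806385 m from the diameter, here below the top edge, so the centroid depth is h_c = 1.86 + 0.806385 = 2.66639 m.
A = πr²/2 = π × 1.9²/2 = 5.67057 m².
Resultant F = γ·h_c·A = 9.81 × 2.66639 × 5.67057 = 148.327 kN.
I_c = (π/8 − 8/(9π))·r⁴ = 0.109757 × 1.9⁴ = 1.43036 m⁴.
Centre of pressure: y_p = y_c + I_c/(y_c·A) = 2.66639 + 1.43036/(2.66639 × 5.67057) = 2.66639 + 0.0946008 = 2.76099 m along the plane.
The resultant acts 0.806385 + 0.0946008 = 0.900986 m (along the plate) below the hinge at the top edge, so the moment about the hinge is M = F × 0.900986 = 148.327 × 0.900986 = 133.641 kN·m.
A normal force at the bottom, 1.9 m from the hinge, must supply this moment: P = 133.641/1.9 = 70.3374 kN.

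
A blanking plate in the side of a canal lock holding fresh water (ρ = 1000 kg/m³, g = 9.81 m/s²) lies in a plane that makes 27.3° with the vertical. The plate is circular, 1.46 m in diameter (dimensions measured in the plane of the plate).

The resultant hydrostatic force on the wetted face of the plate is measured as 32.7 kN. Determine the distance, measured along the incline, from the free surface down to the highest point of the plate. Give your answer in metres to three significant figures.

y_top ≈ 1.51 m

γ = ρg = 1000 × 9.81 = 9810 N/m³ = 9.81 kN/m³.
A = π(0.73)² = 1.67415 m².
From F = γ·h_c·A, the centroid depth is h_c = 32.7/(9.81 × 1.67415) = 1.99106 m.
The plate makes 27.3° with the vertical, i.e. θ = 90° − 27.3° = 62.7° to the horizontal. Measuring y along the incline from the free-surface line, vertical depth h = y·sinθ with sinθ = 0.888617.
Along the incline, y_c = h_c/sinθ = 1.99106/0.888617 = 2.24063 m.
The centroid is at the centre, 0.73 m below the top of the plate, so the highest point sits at y_top = 2.24063 − 0.73 = 1.51063 m along the incline.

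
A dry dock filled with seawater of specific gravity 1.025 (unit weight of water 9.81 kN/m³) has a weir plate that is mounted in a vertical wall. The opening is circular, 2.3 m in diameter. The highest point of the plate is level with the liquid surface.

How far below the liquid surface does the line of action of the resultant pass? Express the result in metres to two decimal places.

γ = 1.025 × 9.81 = 10.05525 kN/m³.
The centroid is at the centre, 1.15 m below the top of the plate, so the centroid depth is h_c = 1.15 m.
A = π(1.15)² = 4.15476 m².
Resultant F = γ·h_c·A = 10.05525 × 1.15 × 4.15476 = 48.0437 kN.
I_c = πr⁴/4 = π × 1.15⁴/4 = 1.37367 m⁴.
Centre of pressure: y_p = y_c + I_c/(y_c·A) = 1.15 + 1.37367/(1.15 × 4.15476) = 1.15 + 0.287501 = 1.4375 m along the plane.

h_p = 1.44 m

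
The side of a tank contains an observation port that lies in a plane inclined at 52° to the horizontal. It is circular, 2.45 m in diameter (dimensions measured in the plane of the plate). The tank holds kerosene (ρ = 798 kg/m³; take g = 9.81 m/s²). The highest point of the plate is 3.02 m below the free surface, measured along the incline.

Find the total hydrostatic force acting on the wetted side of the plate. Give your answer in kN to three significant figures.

F ≈ 123 kN

γ = ρg = 798 × 9.81 / 1000 = 7.82838 kN/m³.
Let θ = 52° be the plate's angle to the horizontal; measure y along the incline from where the plane meets the free surface. Vertical depth h = y·sinθ with sinθ = 0.788011.
The centroid is at the centre, 1.225 m below the top of the plate, so y_c = 3.02 + 1.225 = 4.245 m and h_c = 4.245 × 0.788011 = 3.34511 m.
A = π(1.225)² = 4.71435 m².
Resultant F = γ·h_c·A = 7.82838 × 3.34511 × 4.71435 = 123.454 kN.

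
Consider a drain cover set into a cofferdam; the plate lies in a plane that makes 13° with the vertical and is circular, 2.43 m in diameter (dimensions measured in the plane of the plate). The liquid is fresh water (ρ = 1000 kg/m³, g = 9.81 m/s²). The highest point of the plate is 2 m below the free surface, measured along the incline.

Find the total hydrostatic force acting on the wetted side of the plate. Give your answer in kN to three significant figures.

γ = ρg = 1000 × 9.81 = 9810 N/m³ = 9.81 kN/m³.
The plate makes 13° with the vertical, i.e. θ = 90° − 13° = 77° to the horizontal. Measuring y along the incline from the free-surface line, vertical depth h = y·sinθ with sinθ = 0.974370.
The centroid is at the centre, 1.215 m below the top of the plate, so y_c = 2 + 1.215 = 3.215 m and h_c = 3.215 × 0.974370 = 3.1326 m.
A = π(1.215)² = 4.6377 m².
Resultant F = γ·h_c·A = 9.81 × 3.1326 × 4.6377 = 142.52 kN.

F ≈ 143 kN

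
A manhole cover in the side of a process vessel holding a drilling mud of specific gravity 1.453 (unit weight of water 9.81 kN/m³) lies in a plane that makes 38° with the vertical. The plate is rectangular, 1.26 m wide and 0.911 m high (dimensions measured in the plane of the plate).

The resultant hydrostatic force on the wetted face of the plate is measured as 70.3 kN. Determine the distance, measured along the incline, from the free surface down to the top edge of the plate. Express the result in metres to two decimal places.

y_top ≈ 5.00 m

γ = 1.453 × 9.81 = 14.25393 kN/m³.
A = 1.26 × 0.911 = 1.14786 m².
From F = γ·h_c·A, the centroid depth is h_c = 70.3/(14.25393 × 1.14786) = 4.29667 m.
The plate makes 38° with the vertical, i.e. θ = 90° − 38° = 52° to the horizontal. Measuring y along the incline from the free-surface line, vertical depth h = y·sinθ with sinθ = 0.788011.
Along the incline, y_c = h_c/sinθ = 4.29667/0.788011 = 5.45255 m.
The centroid lies 0.911/2 = 0.4555 m below the top edge, so the top edge sits at y_top = 5.45255 − 0.4555 = 4.99705 m along the incline.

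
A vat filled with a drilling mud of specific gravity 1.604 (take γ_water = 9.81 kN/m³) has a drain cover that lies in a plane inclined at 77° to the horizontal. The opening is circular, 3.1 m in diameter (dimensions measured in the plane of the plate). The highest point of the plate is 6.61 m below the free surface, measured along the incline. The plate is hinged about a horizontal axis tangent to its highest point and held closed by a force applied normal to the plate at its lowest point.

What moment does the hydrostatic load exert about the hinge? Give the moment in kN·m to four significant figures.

M ≈ 1533 kN·m

γ = 1.604 × 9.81 = 15.73524 kN/m³.
Let θ = 77° be the plate's angle to the horizontal; measure y along the incline from where the plane meets the free surface. Vertical depth h = y·sinθ with sinθ = 0.974370.
The centroid is at the centre, 1.55 m below the top of the plate, so y_c = 6.61 + 1.55 = 8.16 m and h_c = 8.16 × 0.974370 = 7.95086 m.
A = π(1.55)² = 7.54768 m².
Resultant F = γ·h_c·A = 15.73524 × 7.95086 × 7.54768 = 944.28 kN.
I_c = πr⁴/4 = π × 1.55⁴/4 = 4.53332 m⁴.
Centre of pressure: y_p = y_c + I_c/(y_c·A) = 8.16 + 4.53332/(8.16 × 7.54768) = 8.16 + 0.0736059 = 8.23361 m along the plane.
The resultant acts 1.55 + 0.0736059 = 1.62361 m (along the plate) below the hinge at the top edge, so the moment about the hinge is M = F × 1.62361 = 944.28 × 1.62361 = 1533.14 kN·m.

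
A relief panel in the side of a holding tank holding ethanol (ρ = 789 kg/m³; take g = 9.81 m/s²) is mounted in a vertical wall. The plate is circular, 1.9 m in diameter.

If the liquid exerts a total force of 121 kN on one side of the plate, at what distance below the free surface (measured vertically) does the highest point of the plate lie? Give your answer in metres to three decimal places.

d_top ≈ 4.564 m

γ = ρg = 789 × 9.81 / 1000 = 7.74009 kN/m³.
A = π(0.95)² = 2.83529 m².
From F = γ·h_c·A, the centroid depth is h_c = 121/(7.74009 × 2.83529) = 5.51368 m.
The centroid is at the centre, 0.95 m below the top of the plate, so the highest point sits at h_top = 5.51368 − 0.95 = 4.56368 m below the surface.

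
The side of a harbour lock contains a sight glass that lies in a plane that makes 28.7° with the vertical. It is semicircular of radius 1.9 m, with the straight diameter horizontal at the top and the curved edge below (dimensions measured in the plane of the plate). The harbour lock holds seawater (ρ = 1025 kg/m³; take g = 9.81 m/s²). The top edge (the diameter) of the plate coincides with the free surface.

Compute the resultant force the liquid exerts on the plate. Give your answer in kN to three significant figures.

F ≈ 40.3 kN

γ = ρg = 1025 × 9.81 / 1000 = 10.05525 kN/m³.
The plate makes 28.7° with the vertical, i.e. θ = 90° − 28.7° = 61.3° to the horizontal. Measuring y along the incline from the free-surface line, vertical depth h = y·sinθ with sinθ = 0.877146.
The centroid of a semicircle lies 4r/(3π) = 0.806385 m from the diameter, here below the top edge, so y_c = 0.806385 m and h_c = 0.806385 × 0.877146 = 0.707317 m.
A = πr²/2 = π × 1.9²/2 = 5.67057 m².
Resultant F = γ·h_c·A = 10.05525 × 0.707317 × 5.67057 = 40.3305 kN.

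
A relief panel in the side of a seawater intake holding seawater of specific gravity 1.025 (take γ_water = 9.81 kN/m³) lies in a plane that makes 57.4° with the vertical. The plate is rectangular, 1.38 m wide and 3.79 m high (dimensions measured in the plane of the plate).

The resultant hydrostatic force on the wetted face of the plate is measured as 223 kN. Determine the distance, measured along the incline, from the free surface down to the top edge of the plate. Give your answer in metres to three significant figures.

γ = 1.025 × 9.81 = 10.05525 kN/m³.
A = 1.38 × 3.79 = 5.2302 m².
From F = γ·h_c·A, the centroid depth is h_c = 223/(10.05525 × 5.2302) = 4.24027 m.
The plate makes 57.4° with the vertical, i.e. θ = 90° − 57.4° = 32.6° to the horizontal. Measuring y along the incline from the free-surface line, vertical depth h = y·sinθ with sinθ = 0.538771.
Along the incline, y_c = h_c/sinθ = 4.24027/0.538771 = 7.87026 m.
The centroid lies 3.79/2 = 1.895 m below the top edge, so the top edge sits at y_top = 7.87026 − 1.895 = 5.97526 m along the incline.

y_top ≈ 5.98 m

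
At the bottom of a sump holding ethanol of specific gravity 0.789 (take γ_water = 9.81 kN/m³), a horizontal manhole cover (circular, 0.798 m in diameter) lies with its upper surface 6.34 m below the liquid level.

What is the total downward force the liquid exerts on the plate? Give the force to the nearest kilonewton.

γ = 0.789 × 9.81 = 7.74009 kN/m³.
The plate is horizontal, so pressure is uniform at p = γ·h = 7.74009 × 6.34 = 49.0722 kN/m².
A = π(0.399)² = 0.500145 m².
F = p·A = 49.0722 × 0.500145 = 24.5432 kN.

F ≈ 25 kN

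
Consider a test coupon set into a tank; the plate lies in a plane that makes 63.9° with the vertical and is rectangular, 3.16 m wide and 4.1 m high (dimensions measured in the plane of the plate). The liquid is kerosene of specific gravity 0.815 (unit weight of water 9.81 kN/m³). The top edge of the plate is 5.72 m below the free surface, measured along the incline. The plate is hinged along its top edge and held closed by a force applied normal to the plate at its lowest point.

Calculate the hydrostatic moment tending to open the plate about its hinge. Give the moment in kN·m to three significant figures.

γ = 0.815 × 9.81 = 7.99515 kN/m³.
The plate makes 63.9° with the vertical, i.e. θ = 90° − 63.9° = 26.1° to the horizontal. Measuring y along the incline from the free-surface line, vertical depth h = y·sinθ with sinθ = 0.439939.
The centroid lies 4.1/2 = 2.05 m below the top edge, so y_c = 5.72 + 2.05 = 7.77 m and h_c = 7.77 × 0.439939 = 3.41833 m.
A = 3.16 × 4.1 = 12.956 m².
Resultant F = γ·h_c·A = 7.99515 × 3.41833 × 12.956 = 354.088 kN.
I_c = b·h³/12 = 3.16 × 4.1³/12 = 18.1492 m⁴.
Centre of pressure: y_p = y_c + I_c/(y_c·A) = 7.77 + 18.1492/(7.77 × 12.956) = 7.77 + 0.180287 = 7.95029 m along the plane.
The resultant acts 2.05 + 0.180287 = 2.23029 m (along the plate) below the hinge at the top edge, so the moment about the hinge is M = F × 2.23029 = 354.088 × 2.23029 = 789.719 kN·m.

M ≈ 790 kN·m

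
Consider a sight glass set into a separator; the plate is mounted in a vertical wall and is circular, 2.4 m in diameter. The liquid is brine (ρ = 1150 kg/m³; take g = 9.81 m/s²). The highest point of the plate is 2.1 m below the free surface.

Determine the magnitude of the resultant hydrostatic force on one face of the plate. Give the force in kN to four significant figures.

F ≈ 168.4 kN

γ = ρg = 1150 × 9.81 / 1000 = 11.2815 kN/m³.
The centroid is at the centre, 1.2 m below the top of the plate, so the centroid depth is h_c = 2.1 + 1.2 = 3.3 m.
A = π(1.2)² = 4.52389 m².
Resultant F = γ·h_c·A = 11.2815 × 3.3 × 4.52389 = 168.42 kN.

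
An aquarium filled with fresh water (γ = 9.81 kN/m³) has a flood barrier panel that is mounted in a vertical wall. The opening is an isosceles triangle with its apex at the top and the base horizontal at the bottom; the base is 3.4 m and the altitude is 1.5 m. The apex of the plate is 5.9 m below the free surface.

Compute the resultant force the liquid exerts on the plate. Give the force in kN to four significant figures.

F ≈ 172.6 kN

γ = 9.81 kN/m³.
With the apex up, the centroid sits 2h/3 = 2 × 1.5/3 = 1 m below the apex, so the centroid depth is h_c = 5.9 + 1 = 6.9 m.
A = ½ × 3.4 × 1.5 = 2.55 m².
Resultant F = γ·h_c·A = 9.81 × 6.9 × 2.55 = 172.607 kN.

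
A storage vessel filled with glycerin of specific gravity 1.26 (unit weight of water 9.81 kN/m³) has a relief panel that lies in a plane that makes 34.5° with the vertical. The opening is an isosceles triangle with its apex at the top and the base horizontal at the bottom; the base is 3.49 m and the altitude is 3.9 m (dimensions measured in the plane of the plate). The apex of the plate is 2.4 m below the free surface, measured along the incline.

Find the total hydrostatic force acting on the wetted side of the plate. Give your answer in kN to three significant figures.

γ = 1.26 × 9.81 = 12.3606 kN/m³.
The plate makes 34.5° with the vertical, i.e. θ = 90° − 34.5° = 55.5° to the horizontal. Measuring y along the incline from the free-surface line, vertical depth h = y·sinθ with sinθ = 0.824126.
With the apex up, the centroid sits 2h/3 = 2 × 3.9/3 = 2.6 m below the apex, so y_c = 2.4 + 2.6 = 5 m and h_c = 5 × 0.824126 = 4.12063 m.
A = ½ × 3.49 × 3.9 = 6.8055 m².
Resultant F = γ·h_c·A = 12.3606 × 4.12063 × 6.8055 = 346.628 kN.

F ≈ 347 kN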